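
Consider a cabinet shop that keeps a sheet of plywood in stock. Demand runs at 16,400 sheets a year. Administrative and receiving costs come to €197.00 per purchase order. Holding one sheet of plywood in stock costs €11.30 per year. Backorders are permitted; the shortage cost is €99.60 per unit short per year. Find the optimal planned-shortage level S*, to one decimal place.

With planned backorders, Q* = √(2DS/H) · √((H+B)/B).
√(2DS/H) = √(2 × 16,400 × 197 / 11.3) = 756.190.
√((H+B)/B) = √((11.3+99.6)/99.6) = 1.0552.
Q* ≈ 797.934.
S* = Q* · H/(H+B) = 797.934 × 11.3/110.9 ≈ 81.304.

S* ≈ 81.3 sheets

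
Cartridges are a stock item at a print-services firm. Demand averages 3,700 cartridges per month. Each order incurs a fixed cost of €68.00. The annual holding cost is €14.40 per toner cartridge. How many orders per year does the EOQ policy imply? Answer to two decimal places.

N ≈ 68.57 orders per year

Annual demand D = 3,700 × 12 = 44,400.
Q* = √(2DS/H) = √(2 × 44,400 × 68 / 14.4) ≈ 647.56.
Orders per year = D / Q* = 44,400 / 647.56 ≈ 68.565.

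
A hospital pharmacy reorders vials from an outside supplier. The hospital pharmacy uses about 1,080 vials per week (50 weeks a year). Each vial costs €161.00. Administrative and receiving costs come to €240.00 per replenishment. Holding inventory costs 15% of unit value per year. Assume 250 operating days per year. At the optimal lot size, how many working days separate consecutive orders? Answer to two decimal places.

T ≈ 4.80 days

Annual demand D = 1,080 × 50 = 54,000.
Holding cost H = 0.15 × €161.00 = €24.1500 per unit per year.
The optimal lot size = √(2DS/H) = √(2 × 54,000 × 240 / 24.15) ≈ 1036.00.
Cycle time = Q*/D × 250 = 1036.00 / 54,000 × 250 ≈ 4.796 days.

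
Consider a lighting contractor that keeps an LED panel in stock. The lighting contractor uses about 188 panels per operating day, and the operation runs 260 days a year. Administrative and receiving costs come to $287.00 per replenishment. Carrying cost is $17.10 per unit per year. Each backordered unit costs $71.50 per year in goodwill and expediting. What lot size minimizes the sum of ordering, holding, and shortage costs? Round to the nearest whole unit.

Annual demand D = 188 × 260 = 48,880.
With planned backorders, Q* = √(2DS/H) · √((H+B)/B).
√(2DS/H) = √(2 × 48,880 × 287 / 17.1) = 1280.924.
√((H+B)/B) = √((17.1+71.5)/71.5) = 1.1132.
Q* ≈ 1425.894.

Q* ≈ 1,426 panels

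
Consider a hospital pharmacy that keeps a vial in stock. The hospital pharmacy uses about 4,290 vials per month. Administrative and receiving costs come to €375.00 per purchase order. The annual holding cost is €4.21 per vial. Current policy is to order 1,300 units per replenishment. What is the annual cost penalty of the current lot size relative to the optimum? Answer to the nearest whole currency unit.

Extra cost ≈ €4,837 per year

Annual demand D = 4,290 × 12 = 51,480.
EOQ = √(2DS/H) = √(2 × 51,480 × 375 / 4.21) ≈ 3028.37.
Cost at Q* = (D/Q*)S + (Q*/2)H = √(2DSH) ≈ €12,749.44.
Cost at Q = 1,300: (51,480/1,300)×375 + (1,300/2)×4.21 = €14,850.00 + €2,736.50 = €17,586.50.
Excess = €17,586.50 − €12,749.44 = €4,837.06.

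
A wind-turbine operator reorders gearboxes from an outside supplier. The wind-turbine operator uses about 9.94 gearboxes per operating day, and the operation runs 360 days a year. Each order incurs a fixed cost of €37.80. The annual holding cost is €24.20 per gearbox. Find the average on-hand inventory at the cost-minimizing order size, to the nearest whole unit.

Annual demand D = 9.94 × 360 = 3,578.4.
EOQ = √(2DS/H) = √(2 × 3,578.4 × 37.8 / 24.2) ≈ 105.73.
Average inventory = Q*/2 ≈ 105.73 / 2 = 52.865.

Average inventory ≈ 53 gearboxes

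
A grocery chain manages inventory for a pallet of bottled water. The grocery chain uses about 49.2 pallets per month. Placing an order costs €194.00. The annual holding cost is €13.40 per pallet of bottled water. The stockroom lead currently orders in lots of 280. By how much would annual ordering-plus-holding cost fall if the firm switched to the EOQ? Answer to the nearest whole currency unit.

Extra cost ≈ €533 per year

Annual demand D = 49.2 × 12 = 590.4.
EOQ = √(2DS/H) = √(2 × 590.4 × 194 / 13.4) ≈ 130.75.
Cost at Q* = (D/Q*)S + (Q*/2)H = √(2DSH) ≈ €1,752.03.
Cost at Q = 280: (590.4/280)×194 + (280/2)×13.4 = €409.06 + €1,876.00 = €2,285.06.
Excess = €2,285.06 − €1,752.03 = €533.03.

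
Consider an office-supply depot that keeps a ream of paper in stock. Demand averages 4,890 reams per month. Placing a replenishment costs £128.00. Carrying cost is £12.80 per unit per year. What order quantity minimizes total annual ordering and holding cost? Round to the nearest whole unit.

Q* ≈ 1,083 reams

Annual demand D = 4,890 × 12 = 58,680.
EOQ = √(2DS / H) = √(2 × 58,680 × 128 / 12.8).
= √(15,022,080 / 12.8) = √1,173,600 ≈ 1083.328.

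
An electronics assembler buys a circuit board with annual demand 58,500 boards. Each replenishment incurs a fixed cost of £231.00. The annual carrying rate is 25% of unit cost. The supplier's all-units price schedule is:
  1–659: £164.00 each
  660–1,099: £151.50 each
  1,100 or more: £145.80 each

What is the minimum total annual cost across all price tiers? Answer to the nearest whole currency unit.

Holding cost per unit per year at price C is H = 0.25·C.
Candidates are each tier's EOQ (if it falls in that tier) and each price-break quantity.
Tier 1 (£164.00): EOQ = 811.9 exceeds tier's upper bound 659, so this tier is dominated.
EOQ at £151.50 = 844.7 (feasible in tier 2): TC = 58,500×£151.50 + (58,500/844.7)×231 + (844.7/2)×0.25×£151.50 = £8,894,744.49.
EOQ at £145.80 = 861.1 < 1100, so use break Q=1100: TC = 58,500×£145.80 + (58,500/1100.0)×231 + (1100.0/2)×0.25×£145.80 = £8,561,632.50.
Lowest total cost among the candidates is at Q = 1100.0.

TC* ≈ £8,561,632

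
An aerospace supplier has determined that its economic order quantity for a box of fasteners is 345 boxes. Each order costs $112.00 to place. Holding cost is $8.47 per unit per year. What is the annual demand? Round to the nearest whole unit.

Invert the EOQ relation Q*² = 2DS/H.
From Q* = √(2DS/H): D = Q*²H / (2S) = 345² × 8.47 / (2 × 112) = 4500.633.

D ≈ 4,501 boxes per year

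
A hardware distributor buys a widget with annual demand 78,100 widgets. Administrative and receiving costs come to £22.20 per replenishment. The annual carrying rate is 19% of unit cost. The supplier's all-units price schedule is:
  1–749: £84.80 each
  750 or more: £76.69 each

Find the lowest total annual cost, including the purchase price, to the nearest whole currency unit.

TC* ≈ £5,997,265

Holding cost per unit per year at price C is H = 0.19·C.
Evaluate total cost at each tier's feasible EOQ or, if the EOQ is below the tier, at the tier's minimum quantity.
EOQ at £84.80 = 463.9 (feasible in tier 1): TC = 78,100×£84.80 + (78,100/463.9)×22.2 + (463.9/2)×0.19×£84.80 = £6,630,354.66.
EOQ at £76.69 = 487.8 < 750, so use break Q=750: TC = 78,100×£76.69 + (78,100/750.0)×22.2 + (750.0/2)×0.19×£76.69 = £5,997,264.92.
Lowest total cost among the candidates is at Q = 750.0.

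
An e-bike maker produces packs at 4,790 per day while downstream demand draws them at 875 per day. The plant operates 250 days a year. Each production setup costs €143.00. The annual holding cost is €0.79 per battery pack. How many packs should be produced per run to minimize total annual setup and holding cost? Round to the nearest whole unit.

Q* ≈ 9,843 packs

Annual demand D = 875 × 250 = 218,750.
Production build-up factor (1 − d/p) = 1 − 875/4,790 = 0.8173.
Q* = √(2DS / (H(1 − d/p))) = √(2 × 218,750 × 143 / (0.79 × 0.8173)).
= √(62,562,500 / 0.6457) ≈ 9843.405.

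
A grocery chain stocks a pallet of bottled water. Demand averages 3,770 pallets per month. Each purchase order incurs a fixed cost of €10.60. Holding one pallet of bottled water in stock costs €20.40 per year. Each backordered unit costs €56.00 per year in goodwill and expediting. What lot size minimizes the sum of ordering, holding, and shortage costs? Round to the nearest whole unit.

Annual demand D = 3,770 × 12 = 45,240.
With planned backorders, Q* = √(2DS/H) · √((H+B)/B).
√(2DS/H) = √(2 × 45,240 × 10.6 / 20.4) = 216.827.
√((H+B)/B) = √((20.4+56)/56) = 1.1680.
Q* ≈ 253.260.

Q* ≈ 253 pallets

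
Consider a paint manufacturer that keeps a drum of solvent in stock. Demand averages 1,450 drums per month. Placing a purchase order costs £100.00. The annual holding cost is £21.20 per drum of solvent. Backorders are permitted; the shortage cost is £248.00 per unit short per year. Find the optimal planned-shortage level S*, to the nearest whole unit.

S* ≈ 33 drums

Annual demand D = 1,450 × 12 = 17,400.
With planned backorders, Q* = √(2DS/H) · √((H+B)/B).
√(2DS/H) = √(2 × 17,400 × 100 / 21.2) = 405.155.
√((H+B)/B) = √((21.2+248)/248) = 1.0419.
Q* ≈ 422.118.
S* = Q* · H/(H+B) = 422.118 × 21.2/269.2 ≈ 33.243.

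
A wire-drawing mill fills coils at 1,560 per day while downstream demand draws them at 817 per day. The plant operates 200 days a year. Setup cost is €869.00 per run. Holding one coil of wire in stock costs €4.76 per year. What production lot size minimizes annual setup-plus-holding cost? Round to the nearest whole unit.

Q* ≈ 11,192 coils

Annual demand D = 817 × 200 = 163,400.
Production build-up factor (1 − d/p) = 1 − 817/1,560 = 0.4763.
Q* = √(2DS / (H(1 − d/p))) = √(2 × 163,400 × 869 / (4.76 × 0.4763)).
= √(283,989,200 / 2.2671) ≈ 11192.197.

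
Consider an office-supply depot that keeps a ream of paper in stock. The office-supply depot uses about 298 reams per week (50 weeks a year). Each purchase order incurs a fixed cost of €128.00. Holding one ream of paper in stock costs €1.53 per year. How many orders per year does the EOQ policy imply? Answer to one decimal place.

Annual demand D = 298 × 50 = 14,900.
EOQ = √(2DS/H) = √(2 × 14,900 × 128 / 1.53) ≈ 1578.95.
Orders per year = D / Q* = 14,900 / 1578.95 ≈ 9.437.

N ≈ 9.4 orders per year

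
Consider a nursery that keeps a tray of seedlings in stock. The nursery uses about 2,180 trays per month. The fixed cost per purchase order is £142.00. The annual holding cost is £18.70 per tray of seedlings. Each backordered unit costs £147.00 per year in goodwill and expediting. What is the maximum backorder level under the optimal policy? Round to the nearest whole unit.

S* ≈ 76 trays

Annual demand D = 2,180 × 12 = 26,160.
With planned backorders, Q* = √(2DS/H) · √((H+B)/B).
√(2DS/H) = √(2 × 26,160 × 142 / 18.7) = 630.314.
√((H+B)/B) = √((18.7+147)/147) = 1.0617.
Q* ≈ 669.206.
S* = Q* · H/(H+B) = 669.206 × 18.7/165.7 ≈ 75.523.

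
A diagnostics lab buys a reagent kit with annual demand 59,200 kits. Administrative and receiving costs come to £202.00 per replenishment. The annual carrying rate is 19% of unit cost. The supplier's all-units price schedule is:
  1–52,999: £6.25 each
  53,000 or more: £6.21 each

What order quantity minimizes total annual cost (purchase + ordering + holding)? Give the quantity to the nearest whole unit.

Holding cost per unit per year at price C is H = 0.19·C.
Candidates are each tier's EOQ (if it falls in that tier) and each price-break quantity.
EOQ at £6.25 = 4487.8 (feasible in tier 1): TC = 59,200×£6.25 + (59,200/4487.8)×202 + (4487.8/2)×0.19×£6.25 = £375,329.28.
EOQ at £6.21 = 4502.2 < 53000, so use break Q=53000: TC = 59,200×£6.21 + (59,200/53000.0)×202 + (53000.0/2)×0.19×£6.21 = £399,124.98.
Lowest total cost is £375,329.28 at Q = 4487.8.

Q* ≈ 4,488 kits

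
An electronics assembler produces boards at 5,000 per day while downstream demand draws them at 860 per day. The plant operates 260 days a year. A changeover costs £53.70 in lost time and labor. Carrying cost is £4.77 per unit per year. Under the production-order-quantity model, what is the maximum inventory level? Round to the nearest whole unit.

Annual demand D = 860 × 260 = 223,600.
Production build-up factor (1 − d/p) = 1 − 860/5,000 = 0.8280.
Q* = √(2DS / (H(1 − d/p))) = √(2 × 223,600 × 53.7 / (4.77 × 0.8280)).
= √(24,014,640 / 3.9496) ≈ 2465.833.
Maximum inventory = Q*(1 − d/p) = 2465.833 × 0.8280 ≈ 2041.710.

I_max ≈ 2,042 boards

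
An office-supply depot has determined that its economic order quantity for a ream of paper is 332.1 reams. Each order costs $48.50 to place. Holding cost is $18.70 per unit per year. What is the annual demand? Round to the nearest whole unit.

Squaring Q* = √(2DS/H) gives Q*² = 2DS/H.
From Q* = √(2DS/H): D = Q*²H / (2S) = 332.1² × 18.7 / (2 × 48.5) = 21262.172.

D ≈ 21,262 reams per year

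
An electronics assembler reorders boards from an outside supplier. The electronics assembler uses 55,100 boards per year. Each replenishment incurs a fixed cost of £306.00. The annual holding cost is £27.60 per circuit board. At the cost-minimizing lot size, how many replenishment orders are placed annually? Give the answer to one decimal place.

EOQ = √(2DS/H) = √(2 × 55,100 × 306 / 27.6) ≈ 1105.34.
Orders per year = D / Q* = 55,100 / 1105.34 ≈ 49.849.

N ≈ 49.8 orders per year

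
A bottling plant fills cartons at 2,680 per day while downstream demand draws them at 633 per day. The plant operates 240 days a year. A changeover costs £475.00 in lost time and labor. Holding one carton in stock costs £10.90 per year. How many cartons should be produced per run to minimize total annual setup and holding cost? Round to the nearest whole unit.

Q* ≈ 4,164 cartons

Annual demand D = 633 × 240 = 151,920.
Production build-up factor (1 − d/p) = 1 − 633/2,680 = 0.7638.
Q* = √(2DS / (H(1 − d/p))) = √(2 × 151,920 × 475 / (10.9 × 0.7638)).
= √(144,324,000 / 8.3255) ≈ 4163.557.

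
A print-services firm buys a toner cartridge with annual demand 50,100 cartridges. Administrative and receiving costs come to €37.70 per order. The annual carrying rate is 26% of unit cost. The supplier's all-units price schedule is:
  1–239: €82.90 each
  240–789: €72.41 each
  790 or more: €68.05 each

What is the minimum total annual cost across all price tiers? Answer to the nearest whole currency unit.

Holding cost per unit per year at price C is H = 0.26·C.
Candidates are each tier's EOQ (if it falls in that tier) and each price-break quantity.
Tier 1 (€82.90): EOQ = 418.6 exceeds tier's upper bound 239, so this tier is dominated.
EOQ at €72.41 = 447.9 (feasible in tier 2): TC = 50,100×€72.41 + (50,100/447.9)×37.7 + (447.9/2)×0.26×€72.41 = €3,636,174.16.
EOQ at €68.05 = 462.1 < 790, so use break Q=790: TC = 50,100×€68.05 + (50,100/790.0)×37.7 + (790.0/2)×0.26×€68.05 = €3,418,684.58.
Lowest total cost among the candidates is at Q = 790.0.

TC* ≈ €3,418,685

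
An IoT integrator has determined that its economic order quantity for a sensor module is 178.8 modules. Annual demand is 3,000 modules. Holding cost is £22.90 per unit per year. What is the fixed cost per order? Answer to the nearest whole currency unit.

The basic EOQ model gives Q* = √(2DS/H); rearrange for the unknown.
From Q* = √(2DS/H): S = Q*²H / (2D) = 178.8² × 22.9 / (2 × 3,000) = 122.0167.

S ≈ £122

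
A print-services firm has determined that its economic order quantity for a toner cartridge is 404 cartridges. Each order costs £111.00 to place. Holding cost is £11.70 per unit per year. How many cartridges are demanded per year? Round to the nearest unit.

Squaring Q* = √(2DS/H) gives Q*² = 2DS/H.
From Q* = √(2DS/H): D = Q*²H / (2S) = 404² × 11.7 / (2 × 111) = 8601.924.

D ≈ 8,602 cartridges per year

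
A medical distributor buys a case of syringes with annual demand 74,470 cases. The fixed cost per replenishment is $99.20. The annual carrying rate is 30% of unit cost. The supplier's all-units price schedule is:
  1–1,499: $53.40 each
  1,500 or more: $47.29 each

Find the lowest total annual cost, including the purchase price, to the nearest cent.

TC* ≈ $3,537,251.50

Holding cost per unit per year at price C is H = 0.30·C.
Evaluate total cost at each tier's feasible EOQ or, if the EOQ is below the tier, at the tier's minimum quantity.
EOQ at $53.40 = 960.4 (feasible in tier 1): TC = 74,470×$53.40 + (74,470/960.4)×99.2 + (960.4/2)×0.30×$53.40 = $3,992,082.83.
EOQ at $47.29 = 1020.5 < 1500, so use break Q=1500: TC = 74,470×$47.29 + (74,470/1500.0)×99.2 + (1500.0/2)×0.30×$47.29 = $3,537,251.50.
Lowest total cost among the candidates is at Q = 1500.0.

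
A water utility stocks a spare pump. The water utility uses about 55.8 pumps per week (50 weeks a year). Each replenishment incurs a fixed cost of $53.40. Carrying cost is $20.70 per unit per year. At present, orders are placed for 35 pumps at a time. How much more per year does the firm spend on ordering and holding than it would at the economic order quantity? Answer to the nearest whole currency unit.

Annual demand D = 55.8 × 50 = 2,790.
EOQ = √(2DS/H) = √(2 × 2,790 × 53.4 / 20.7) ≈ 119.98.
Cost at Q* = (D/Q*)S + (Q*/2)H = √(2DSH) ≈ $2,483.55.
Cost at Q = 35: (2,790/35)×53.4 + (35/2)×20.7 = $4,256.74 + $362.25 = $4,618.99.
Excess = $4,618.99 − $2,483.55 = $2,135.44.

Extra cost ≈ $2,135 per year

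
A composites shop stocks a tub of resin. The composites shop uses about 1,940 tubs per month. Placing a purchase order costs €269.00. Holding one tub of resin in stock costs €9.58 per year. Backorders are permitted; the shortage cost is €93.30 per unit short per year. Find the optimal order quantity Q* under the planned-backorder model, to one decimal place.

Q* ≈ 1,200.7 tubs

Annual demand D = 1,940 × 12 = 23,280.
With planned backorders, Q* = √(2DS/H) · √((H+B)/B).
√(2DS/H) = √(2 × 23,280 × 269 / 9.58) = 1143.404.
√((H+B)/B) = √((9.58+93.3)/93.3) = 1.0501.
Q* ≈ 1200.672.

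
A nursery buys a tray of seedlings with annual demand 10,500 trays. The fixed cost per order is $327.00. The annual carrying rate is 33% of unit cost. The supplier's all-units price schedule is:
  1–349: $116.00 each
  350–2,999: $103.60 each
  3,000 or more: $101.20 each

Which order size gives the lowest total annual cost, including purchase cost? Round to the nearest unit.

Q* ≈ 448 trays

Holding cost per unit per year at price C is H = 0.33·C.
Evaluate total cost at each tier's feasible EOQ or, if the EOQ is below the tier, at the tier's minimum quantity.
Tier 1 ($116.00): EOQ = 423.5 exceeds tier's upper bound 349, so this tier is dominated.
EOQ at $103.60 = 448.2 (feasible in tier 2): TC = 10,500×$103.60 + (10,500/448.2)×327 + (448.2/2)×0.33×$103.60 = $1,103,122.17.
EOQ at $101.20 = 453.5 < 3000, so use break Q=3000: TC = 10,500×$101.20 + (10,500/3000.0)×327 + (3000.0/2)×0.33×$101.20 = $1,113,838.50.
Lowest total cost is $1,103,122.17 at Q = 448.2.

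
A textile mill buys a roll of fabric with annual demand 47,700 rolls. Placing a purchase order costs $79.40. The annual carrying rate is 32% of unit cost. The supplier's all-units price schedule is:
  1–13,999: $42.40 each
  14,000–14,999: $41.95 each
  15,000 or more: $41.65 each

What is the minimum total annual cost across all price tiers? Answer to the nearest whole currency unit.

TC* ≈ $2,032,618

Holding cost per unit per year at price C is H = 0.32·C.
For each price level, check whether its EOQ is feasible; otherwise the best quantity at that price is the breakpoint.
EOQ at $42.40 = 747.2 (feasible in tier 1): TC = 47,700×$42.40 + (47,700/747.2)×79.4 + (747.2/2)×0.32×$42.40 = $2,032,617.77.
EOQ at $41.95 = 751.2 < 14000, so use break Q=14000: TC = 47,700×$41.95 + (47,700/14000.0)×79.4 + (14000.0/2)×0.32×$41.95 = $2,095,253.53.
EOQ at $41.65 = 753.9 < 15000, so use break Q=15000: TC = 47,700×$41.65 + (47,700/15000.0)×79.4 + (15000.0/2)×0.32×$41.65 = $2,086,917.49.
Lowest total cost among the candidates is at Q = 747.2.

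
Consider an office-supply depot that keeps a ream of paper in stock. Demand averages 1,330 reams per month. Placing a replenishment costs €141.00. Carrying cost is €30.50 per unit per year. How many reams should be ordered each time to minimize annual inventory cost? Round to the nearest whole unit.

Q* ≈ 384 reams

Annual demand D = 1,330 × 12 = 15,960.
EOQ = √(2DS / H) = √(2 × 15,960 × 141 / 30.5).
= √(4,500,720 / 30.5) = √147,564.5902 ≈ 384.141.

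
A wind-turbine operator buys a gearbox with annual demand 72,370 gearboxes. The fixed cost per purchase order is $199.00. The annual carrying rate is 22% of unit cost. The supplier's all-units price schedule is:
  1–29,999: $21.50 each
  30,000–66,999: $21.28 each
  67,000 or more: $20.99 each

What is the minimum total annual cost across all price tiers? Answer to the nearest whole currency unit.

Holding cost per unit per year at price C is H = 0.22·C.
For each price level, check whether its EOQ is feasible; otherwise the best quantity at that price is the breakpoint.
EOQ at $21.50 = 2467.7 (feasible in tier 1): TC = 72,370×$21.50 + (72,370/2467.7)×199 + (2467.7/2)×0.22×$21.50 = $1,567,627.16.
EOQ at $21.28 = 2480.4 < 30000, so use break Q=30000: TC = 72,370×$21.28 + (72,370/30000.0)×199 + (30000.0/2)×0.22×$21.28 = $1,610,737.65.
EOQ at $20.99 = 2497.5 < 67000, so use break Q=67000: TC = 72,370×$20.99 + (72,370/67000.0)×199 + (67000.0/2)×0.22×$20.99 = $1,673,957.55.
Lowest total cost among the candidates is at Q = 2467.7.

TC* ≈ $1,567,627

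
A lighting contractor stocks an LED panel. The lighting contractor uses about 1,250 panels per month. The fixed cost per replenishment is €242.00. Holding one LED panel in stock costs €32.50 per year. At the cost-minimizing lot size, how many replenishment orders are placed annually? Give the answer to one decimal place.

N ≈ 31.7 orders per year

Annual demand D = 1,250 × 12 = 15,000.
Q* = √(2DS/H) = √(2 × 15,000 × 242 / 32.5) ≈ 472.64.
Orders per year = D / Q* = 15,000 / 472.64 ≈ 31.737.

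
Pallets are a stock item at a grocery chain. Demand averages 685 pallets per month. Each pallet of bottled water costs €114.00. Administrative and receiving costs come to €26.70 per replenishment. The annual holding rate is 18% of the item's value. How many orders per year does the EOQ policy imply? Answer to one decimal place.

Annual demand D = 685 × 12 = 8,220.
Holding cost H = 0.18 × €114.00 = €20.5200 per unit per year.
The optimal lot size = √(2DS/H) = √(2 × 8,220 × 26.7 / 20.52) ≈ 146.26.
Orders per year = D / Q* = 8,220 / 146.26 ≈ 56.202.

N ≈ 56.2 orders per year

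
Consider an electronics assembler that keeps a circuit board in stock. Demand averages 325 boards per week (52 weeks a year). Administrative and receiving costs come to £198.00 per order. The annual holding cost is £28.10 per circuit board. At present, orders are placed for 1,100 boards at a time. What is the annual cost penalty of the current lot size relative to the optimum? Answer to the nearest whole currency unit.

Extra cost ≈ £4,784 per year

Annual demand D = 325 × 52 = 16,900.
EOQ = √(2DS/H) = √(2 × 16,900 × 198 / 28.1) ≈ 488.02.
Cost at Q* = (D/Q*)S + (Q*/2)H = √(2DSH) ≈ £13,713.37.
Cost at Q = 1,100: (16,900/1,100)×198 + (1,100/2)×28.1 = £3,042.00 + £15,455.00 = £18,497.00.
Excess = £18,497.00 − £13,713.37 = £4,783.63.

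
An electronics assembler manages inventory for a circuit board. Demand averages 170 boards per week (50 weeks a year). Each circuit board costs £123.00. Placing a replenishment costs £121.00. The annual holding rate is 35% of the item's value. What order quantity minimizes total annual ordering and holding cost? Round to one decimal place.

Annual demand D = 170 × 50 = 8,500.
Holding cost H = 0.35 × £123.00 = £43.0500 per unit per year.
EOQ = √(2DS / H) = √(2 × 8,500 × 121 / 43.05).
= √(2,057,000 / 43.05) = √47,781.6492 ≈ 218.590.

Q* ≈ 218.6 boards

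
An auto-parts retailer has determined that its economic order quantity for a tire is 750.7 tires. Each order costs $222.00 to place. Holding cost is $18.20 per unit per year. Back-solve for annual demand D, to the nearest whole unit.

D ≈ 23,100 tires per year

The basic EOQ model gives Q* = √(2DS/H); rearrange for the unknown.
From Q* = √(2DS/H): D = Q*²H / (2S) = 750.7² × 18.2 / (2 × 222) = 23100.493.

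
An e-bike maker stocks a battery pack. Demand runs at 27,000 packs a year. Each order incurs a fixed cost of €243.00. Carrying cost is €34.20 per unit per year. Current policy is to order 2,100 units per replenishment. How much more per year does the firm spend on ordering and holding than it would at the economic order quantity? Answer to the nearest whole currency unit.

EOQ = √(2DS/H) = √(2 × 27,000 × 243 / 34.2) ≈ 619.42.
Cost at Q* = (D/Q*)S + (Q*/2)H = √(2DSH) ≈ €21,184.25.
Cost at Q = 2,100: (27,000/2,100)×243 + (2,100/2)×34.2 = €3,124.29 + €35,910.00 = €39,034.29.
Excess = €39,034.29 − €21,184.25 = €17,850.04.

Extra cost ≈ €17,850 per year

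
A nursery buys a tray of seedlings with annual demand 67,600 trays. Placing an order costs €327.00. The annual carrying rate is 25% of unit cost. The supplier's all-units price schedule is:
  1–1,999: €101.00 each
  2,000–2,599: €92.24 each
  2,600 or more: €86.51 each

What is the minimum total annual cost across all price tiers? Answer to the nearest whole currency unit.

TC* ≈ €5,884,694

Holding cost per unit per year at price C is H = 0.25·C.
Candidates are each tier's EOQ (if it falls in that tier) and each price-break quantity.
EOQ at €101.00 = 1323.2 (feasible in tier 1): TC = 67,600×€101.00 + (67,600/1323.2)×327 + (1323.2/2)×0.25×€101.00 = €6,861,011.26.
EOQ at €92.24 = 1384.6 < 2000, so use break Q=2000: TC = 67,600×€92.24 + (67,600/2000.0)×327 + (2000.0/2)×0.25×€92.24 = €6,269,536.60.
EOQ at €86.51 = 1429.7 < 2600, so use break Q=2600: TC = 67,600×€86.51 + (67,600/2600.0)×327 + (2600.0/2)×0.25×€86.51 = €5,884,693.75.
Lowest total cost among the candidates is at Q = 2600.0.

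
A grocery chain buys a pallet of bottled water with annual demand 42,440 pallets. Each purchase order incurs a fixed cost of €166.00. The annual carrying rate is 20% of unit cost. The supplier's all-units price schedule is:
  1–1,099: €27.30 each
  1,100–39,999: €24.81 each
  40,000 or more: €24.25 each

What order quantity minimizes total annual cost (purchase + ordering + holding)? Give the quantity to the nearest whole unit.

Holding cost per unit per year at price C is H = 0.20·C.
For each price level, check whether its EOQ is feasible; otherwise the best quantity at that price is the breakpoint.
Tier 1 (€27.30): EOQ = 1606.4 exceeds tier's upper bound 1099, so this tier is dominated.
EOQ at €24.81 = 1685.1 (feasible in tier 2): TC = 42,440×€24.81 + (42,440/1685.1)×166 + (1685.1/2)×0.20×€24.81 = €1,061,297.92.
EOQ at €24.25 = 1704.5 < 40000, so use break Q=40000: TC = 42,440×€24.25 + (42,440/40000.0)×166 + (40000.0/2)×0.20×€24.25 = €1,126,346.13.
Lowest total cost is €1,061,297.92 at Q = 1685.1.

Q* ≈ 1,685 pallets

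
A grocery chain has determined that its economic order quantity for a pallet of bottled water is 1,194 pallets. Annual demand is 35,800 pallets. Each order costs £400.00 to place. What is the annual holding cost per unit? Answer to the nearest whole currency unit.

Invert the EOQ relation Q*² = 2DS/H.
From Q* = √(2DS/H): H = 2DS / Q*² = 2 × 35,800 × 400 / 1,194² = 20.0893.

H ≈ £20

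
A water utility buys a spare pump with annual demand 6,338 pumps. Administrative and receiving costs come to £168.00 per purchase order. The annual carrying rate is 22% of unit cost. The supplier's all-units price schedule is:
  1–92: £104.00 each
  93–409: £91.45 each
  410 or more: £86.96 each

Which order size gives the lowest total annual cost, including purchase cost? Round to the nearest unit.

Q* ≈ 410 pumps

Holding cost per unit per year at price C is H = 0.22·C.
For each price level, check whether its EOQ is feasible; otherwise the best quantity at that price is the breakpoint.
Tier 1 (£104.00): EOQ = 305.1 exceeds tier's upper bound 92, so this tier is dominated.
EOQ at £91.45 = 325.3 (feasible in tier 2): TC = 6,338×£91.45 + (6,338/325.3)×168 + (325.3/2)×0.22×£91.45 = £586,155.69.
EOQ at £86.96 = 333.6 < 410, so use break Q=410: TC = 6,338×£86.96 + (6,338/410.0)×168 + (410.0/2)×0.22×£86.96 = £557,671.41.
Lowest total cost is £557,671.41 at Q = 410.0.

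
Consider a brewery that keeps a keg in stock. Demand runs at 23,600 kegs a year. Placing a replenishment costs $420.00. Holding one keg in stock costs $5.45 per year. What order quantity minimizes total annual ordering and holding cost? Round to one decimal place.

Q* ≈ 1,907.2 kegs

EOQ = √(2DS / H) = √(2 × 23,600 × 420 / 5.45).
= √(19,824,000 / 5.45) = √3,637,431.1927 ≈ 1907.205.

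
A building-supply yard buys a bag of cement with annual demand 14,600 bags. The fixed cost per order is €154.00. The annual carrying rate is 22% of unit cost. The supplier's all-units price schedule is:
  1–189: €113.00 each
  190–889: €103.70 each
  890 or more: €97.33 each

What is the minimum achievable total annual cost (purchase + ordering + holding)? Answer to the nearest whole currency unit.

TC* ≈ €1,433,073

Holding cost per unit per year at price C is H = 0.22·C.
Candidates are each tier's EOQ (if it falls in that tier) and each price-break quantity.
Tier 1 (€113.00): EOQ = 425.3 exceeds tier's upper bound 189, so this tier is dominated.
EOQ at €103.70 = 444.0 (feasible in tier 2): TC = 14,600×€103.70 + (14,600/444.0)×154 + (444.0/2)×0.22×€103.70 = €1,524,148.67.
EOQ at €97.33 = 458.3 < 890, so use break Q=890: TC = 14,600×€97.33 + (14,600/890.0)×154 + (890.0/2)×0.22×€97.33 = €1,433,072.90.
Lowest total cost among the candidates is at Q = 890.0.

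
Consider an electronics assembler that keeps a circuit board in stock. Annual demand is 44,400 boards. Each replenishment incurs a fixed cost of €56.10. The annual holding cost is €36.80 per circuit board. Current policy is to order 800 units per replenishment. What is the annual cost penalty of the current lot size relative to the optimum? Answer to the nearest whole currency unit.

EOQ = √(2DS/H) = √(2 × 44,400 × 56.1 / 36.8) ≈ 367.93.
Cost at Q* = (D/Q*)S + (Q*/2)H = √(2DSH) ≈ €13,539.79.
Cost at Q = 800: (44,400/800)×56.1 + (800/2)×36.8 = €3,113.55 + €14,720.00 = €17,833.55.
Excess = €17,833.55 − €13,539.79 = €4,293.76.

Extra cost ≈ €4,294 per year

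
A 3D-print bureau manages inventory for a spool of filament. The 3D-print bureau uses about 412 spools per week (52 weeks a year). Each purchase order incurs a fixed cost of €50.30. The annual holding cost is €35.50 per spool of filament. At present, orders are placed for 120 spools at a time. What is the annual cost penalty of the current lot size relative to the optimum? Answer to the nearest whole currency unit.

Extra cost ≈ €2,363 per year

Annual demand D = 412 × 52 = 21,424.
EOQ = √(2DS/H) = √(2 × 21,424 × 50.3 / 35.5) ≈ 246.40.
Cost at Q* = (D/Q*)S + (Q*/2)H = √(2DSH) ≈ €8,747.09.
Cost at Q = 120: (21,424/120)×50.3 + (120/2)×35.5 = €8,980.23 + €2,130.00 = €11,110.23.
Excess = €11,110.23 − €8,747.09 = €2,363.14.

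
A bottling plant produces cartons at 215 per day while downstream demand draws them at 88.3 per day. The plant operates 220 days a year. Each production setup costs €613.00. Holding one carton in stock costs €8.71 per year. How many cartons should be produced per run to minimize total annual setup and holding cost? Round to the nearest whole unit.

Annual demand D = 88.3 × 220 = 19,426.
Production build-up factor (1 − d/p) = 1 − 88.3/215 = 0.5893.
Q* = √(2DS / (H(1 − d/p))) = √(2 × 19,426 × 613 / (8.71 × 0.5893)).
= √(23,816,276 / 5.1328) ≈ 2154.065.

Q* ≈ 2,154 cartons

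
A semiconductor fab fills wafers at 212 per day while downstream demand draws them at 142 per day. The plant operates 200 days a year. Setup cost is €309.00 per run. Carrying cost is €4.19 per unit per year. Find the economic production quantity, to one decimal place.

Annual demand D = 142 × 200 = 28,400.
Production build-up factor (1 − d/p) = 1 − 142/212 = 0.3302.
Q* = √(2DS / (H(1 − d/p))) = √(2 × 28,400 × 309 / (4.19 × 0.3302)).
= √(17,551,200 / 1.3835) ≈ 3561.765.

Q* ≈ 3,561.8 wafers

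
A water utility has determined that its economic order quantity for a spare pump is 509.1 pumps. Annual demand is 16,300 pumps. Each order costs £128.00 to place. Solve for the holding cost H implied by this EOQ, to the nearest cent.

Squaring Q* = √(2DS/H) gives Q*² = 2DS/H.
From Q* = √(2DS/H): H = 2DS / Q*² = 2 × 16,300 × 128 / 509.1² = 16.0998.

H ≈ £16.10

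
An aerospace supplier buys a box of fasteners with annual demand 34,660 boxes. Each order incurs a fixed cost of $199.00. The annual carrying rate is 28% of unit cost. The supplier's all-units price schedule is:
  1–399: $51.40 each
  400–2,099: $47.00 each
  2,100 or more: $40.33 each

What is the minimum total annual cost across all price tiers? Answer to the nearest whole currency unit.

TC* ≈ $1,412,979

Holding cost per unit per year at price C is H = 0.28·C.
Evaluate total cost at each tier's feasible EOQ or, if the EOQ is below the tier, at the tier's minimum quantity.
Tier 1 ($51.40): EOQ = 979.0 exceeds tier's upper bound 399, so this tier is dominated.
EOQ at $47.00 = 1023.8 (feasible in tier 2): TC = 34,660×$47.00 + (34,660/1023.8)×199 + (1023.8/2)×0.28×$47.00 = $1,642,493.60.
EOQ at $40.33 = 1105.3 < 2100, so use break Q=2100: TC = 34,660×$40.33 + (34,660/2100.0)×199 + (2100.0/2)×0.28×$40.33 = $1,412,979.27.
Lowest total cost among the candidates is at Q = 2100.0.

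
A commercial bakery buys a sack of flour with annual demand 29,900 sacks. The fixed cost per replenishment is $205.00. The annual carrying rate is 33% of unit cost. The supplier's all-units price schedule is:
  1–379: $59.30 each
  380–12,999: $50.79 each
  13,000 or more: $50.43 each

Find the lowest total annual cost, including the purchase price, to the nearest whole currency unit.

TC* ≈ $1,532,955

Holding cost per unit per year at price C is H = 0.33·C.
Candidates are each tier's EOQ (if it falls in that tier) and each price-break quantity.
Tier 1 ($59.30): EOQ = 791.5 exceeds tier's upper bound 379, so this tier is dominated.
EOQ at $50.79 = 855.2 (feasible in tier 2): TC = 29,900×$50.79 + (29,900/855.2)×205 + (855.2/2)×0.33×$50.79 = $1,532,955.20.
EOQ at $50.43 = 858.3 < 13000, so use break Q=13000: TC = 29,900×$50.43 + (29,900/13000.0)×205 + (13000.0/2)×0.33×$50.43 = $1,616,500.85.
Lowest total cost among the candidates is at Q = 855.2.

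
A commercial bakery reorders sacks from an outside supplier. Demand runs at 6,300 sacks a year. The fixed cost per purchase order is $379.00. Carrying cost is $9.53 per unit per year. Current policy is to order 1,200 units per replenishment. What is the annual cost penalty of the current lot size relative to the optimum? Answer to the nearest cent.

Extra cost ≈ $961.67 per year

EOQ = √(2DS/H) = √(2 × 6,300 × 379 / 9.53) ≈ 707.88.
Cost at Q* = (D/Q*)S + (Q*/2)H = √(2DSH) ≈ $6,746.08.
Cost at Q = 1,200: (6,300/1,200)×379 + (1,200/2)×9.53 = $1,989.75 + $5,718.00 = $7,707.75.
Excess = $7,707.75 − $6,746.08 = $961.67.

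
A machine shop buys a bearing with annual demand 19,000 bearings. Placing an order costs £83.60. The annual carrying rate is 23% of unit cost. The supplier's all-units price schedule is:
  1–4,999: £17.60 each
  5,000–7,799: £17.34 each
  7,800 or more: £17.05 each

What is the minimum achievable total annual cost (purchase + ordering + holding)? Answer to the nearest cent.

TC* ≈ £337,986.04

Holding cost per unit per year at price C is H = 0.23·C.
For each price level, check whether its EOQ is feasible; otherwise the best quantity at that price is the breakpoint.
EOQ at £17.60 = 885.9 (feasible in tier 1): TC = 19,000×£17.60 + (19,000/885.9)×83.6 + (885.9/2)×0.23×£17.60 = £337,986.04.
EOQ at £17.34 = 892.5 < 5000, so use break Q=5000: TC = 19,000×£17.34 + (19,000/5000.0)×83.6 + (5000.0/2)×0.23×£17.34 = £339,748.18.
EOQ at £17.05 = 900.1 < 7800, so use break Q=7800: TC = 19,000×£17.05 + (19,000/7800.0)×83.6 + (7800.0/2)×0.23×£17.05 = £339,447.49.
Lowest total cost among the candidates is at Q = 885.9.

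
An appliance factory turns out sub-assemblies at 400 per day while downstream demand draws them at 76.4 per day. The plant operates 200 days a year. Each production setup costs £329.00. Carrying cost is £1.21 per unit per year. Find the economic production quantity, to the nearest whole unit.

Annual demand D = 76.4 × 200 = 15,280.
Production build-up factor (1 − d/p) = 1 − 76.4/400 = 0.8090.
Q* = √(2DS / (H(1 − d/p))) = √(2 × 15,280 × 329 / (1.21 × 0.8090)).
= √(10,054,240 / 0.9789) ≈ 3204.850.

Q* ≈ 3,205 sub-assemblies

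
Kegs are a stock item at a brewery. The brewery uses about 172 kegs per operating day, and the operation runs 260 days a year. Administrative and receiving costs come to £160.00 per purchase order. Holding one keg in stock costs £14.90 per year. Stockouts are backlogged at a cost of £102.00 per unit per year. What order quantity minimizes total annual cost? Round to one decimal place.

Annual demand D = 172 × 260 = 44,720.
With planned backorders, Q* = √(2DS/H) · √((H+B)/B).
√(2DS/H) = √(2 × 44,720 × 160 / 14.9) = 980.015.
√((H+B)/B) = √((14.9+102)/102) = 1.0706.
Q* ≈ 1049.156.

Q* ≈ 1,049.2 kegs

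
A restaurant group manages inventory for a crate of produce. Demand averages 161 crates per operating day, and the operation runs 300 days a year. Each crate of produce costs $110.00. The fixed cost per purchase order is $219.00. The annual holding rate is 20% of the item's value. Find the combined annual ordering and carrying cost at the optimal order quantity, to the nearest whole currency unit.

TC* ≈ $21,574

Annual demand D = 161 × 300 = 48,300.
Holding cost H = 0.20 × $110.00 = $22.0000 per unit per year.
The optimal lot size = √(2DS/H) = √(2 × 48,300 × 219 / 22) ≈ 980.62.
At Q*, ordering cost (D/Q*)S equals holding cost (Q*/2)H, each = √(DSH/2).
Minimum total = √(2DSH) = √(2 × 48,300 × 219 × 22) ≈ 21573.567.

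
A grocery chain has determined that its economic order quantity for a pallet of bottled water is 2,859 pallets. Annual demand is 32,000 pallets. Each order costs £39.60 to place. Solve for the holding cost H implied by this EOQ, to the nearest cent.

H ≈ £0.31

The basic EOQ model gives Q* = √(2DS/H); rearrange for the unknown.
From Q* = √(2DS/H): H = 2DS / Q*² = 2 × 32,000 × 39.6 / 2,859² = 0.3101.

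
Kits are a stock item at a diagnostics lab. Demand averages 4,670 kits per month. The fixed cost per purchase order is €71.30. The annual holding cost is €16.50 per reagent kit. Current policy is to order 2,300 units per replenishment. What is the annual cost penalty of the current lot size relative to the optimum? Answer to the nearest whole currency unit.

Annual demand D = 4,670 × 12 = 56,040.
EOQ = √(2DS/H) = √(2 × 56,040 × 71.3 / 16.5) ≈ 695.93.
Cost at Q* = (D/Q*)S + (Q*/2)H = √(2DSH) ≈ €11,482.88.
Cost at Q = 2,300: (56,040/2,300)×71.3 + (2,300/2)×16.5 = €1,737.24 + €18,975.00 = €20,712.24.
Excess = €20,712.24 − €11,482.88 = €9,229.36.

Extra cost ≈ €9,229 per year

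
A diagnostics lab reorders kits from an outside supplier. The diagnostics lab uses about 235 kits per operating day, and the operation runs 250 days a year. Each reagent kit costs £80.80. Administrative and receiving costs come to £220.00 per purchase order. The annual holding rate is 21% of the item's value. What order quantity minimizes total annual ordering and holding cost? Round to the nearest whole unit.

Annual demand D = 235 × 250 = 58,750.
Holding cost H = 0.21 × £80.80 = £16.9680 per unit per year.
EOQ = √(2DS / H) = √(2 × 58,750 × 220 / 16.968).
= √(25,850,000 / 16.968) = √1,523,455.917 ≈ 1234.284.

Q* ≈ 1,234 kits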